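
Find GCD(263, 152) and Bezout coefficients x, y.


Tabular extended Euclidean (each row: r = 263*s + 152*t):
r=263, s=1, t=0
r=152, s=0, t=1
q=1: r=111, s=1, t=-1   [263*(1) + 152*(-1) = 111]
q=1: r=41, s=-1, t=2   [263*(-1) + 152*(2) = 41]
q=2: r=29, s=3, t=-5   [263*(3) + 152*(-5) = 29]
q=1: r=12, s=-4, t=7   [263*(-4) + 152*(7) = 12]
q=2: r=5, s=11, t=-19   [263*(11) + 152*(-19) = 5]
q=2: r=2, s=-26, t=45   [263*(-26) + 152*(45) = 2]
q=2: r=1, s=63, t=-109   [263*(63) + 152*(-109) = 1]
q=2: r=0, s=-152, t=263   [263*(-152) + 152*(263) = 0]
GCD = 1; from the row with r=1: x=63, y=-109
Check: 263*(63) + 152*(-109) = 16569 - 16568 = 1

GCD = 1, x = 63, y = -109


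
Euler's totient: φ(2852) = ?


2852 = 2^2 × 23 × 31
Prime factors: 2, 23, 31
φ(2852) = 2852 × (1-1/2) × (1-1/23) × (1-1/31)
= 2852 × 1/2 × 22/23 × 30/31 = 1320

φ(2852) = 1320


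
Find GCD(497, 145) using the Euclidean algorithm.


497 = 3 * 145 + 62
145 = 2 * 62 + 21
62 = 2 * 21 + 20
21 = 1 * 20 + 1
20 = 20 * 1 + 0
GCD = 1


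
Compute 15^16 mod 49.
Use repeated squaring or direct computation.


15^1 mod 49 = 15
15^2 mod 49 = 29
15^3 mod 49 = 43
15^4 mod 49 = 8
15^5 mod 49 = 22
15^6 mod 49 = 36
15^7 mod 49 = 1
15^8 mod 49 = 15
15^9 mod 49 = 29
15^10 mod 49 = 43
15^11 mod 49 = 8
15^12 mod 49 = 22
15^13 mod 49 = 36
15^14 mod 49 = 1
15^15 mod 49 = 15
15^16 mod 49 = 29


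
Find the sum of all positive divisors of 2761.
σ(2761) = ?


Divisors of 2761: 1, 11, 251, 2761
Sum = 1 + 11 + 251 + 2761 = 3024

σ(2761) = 3024


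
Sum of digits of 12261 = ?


1 + 2 + 2 + 6 + 1 = 12


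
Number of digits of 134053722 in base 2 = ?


134053722 in base 2 = 111111111010111111101011010
Number of digits = 27

27 digits (base 2)


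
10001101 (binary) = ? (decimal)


10001101 (base 2) = 141 (decimal)
141 (decimal) = 141 (base 10)


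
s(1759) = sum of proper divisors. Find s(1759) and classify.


Proper divisors: 1
Sum = 1 = 1
1 < 1759 → deficient

s(1759) = 1 (deficient)


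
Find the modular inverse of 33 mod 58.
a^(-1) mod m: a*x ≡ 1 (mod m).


Use the extended Euclidean algorithm on (58, 33); each row r = 58*s + 33*t:
r=58, s=1, t=0
r=33, s=0, t=1
q=1: r=25, s=1, t=-1   [58*(1) + 33*(-1) = 25]
q=1: r=8, s=-1, t=2   [58*(-1) + 33*(2) = 8]
q=3: r=1, s=4, t=-7   [58*(4) + 33*(-7) = 1]
q=8: r=0, s=-33, t=58   [58*(-33) + 33*(58) = 0]
GCD = 1 with t = -7, so 33*(-7) ≡ 1 (mod 58)
Inverse = -7 mod 58 = 51
Check: 33 * 51 = 1683 ≡ 1 (mod 58)

33^(-1) ≡ 51 (mod 58)


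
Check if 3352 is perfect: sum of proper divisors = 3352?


Proper divisors of 3352: 1, 2, 4, 8, 419, 838, 1676
Sum = 1 + 2 + 4 + 8 + 419 + 838 + 1676 = 2948

No, 3352 is not perfect (2948 ≠ 3352)


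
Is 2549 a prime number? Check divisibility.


Check divisors up to sqrt(2549) = 50.4876
No divisors found.
2549 is prime.

Yes, 2549 is prime


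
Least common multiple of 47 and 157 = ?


GCD(47, 157) = 1
LCM = 47*157/1 = 7379/1 = 7379

LCM = 7379


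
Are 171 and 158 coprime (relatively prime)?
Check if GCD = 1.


Euclidean algorithm:
171 = 1 * 158 + 13
158 = 12 * 13 + 2
13 = 6 * 2 + 1
2 = 2 * 1 + 0
GCD(171, 158) = 1

Yes, coprime (GCD = 1)


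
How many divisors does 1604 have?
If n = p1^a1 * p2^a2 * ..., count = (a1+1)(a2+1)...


1604 = 2^2 × 401^1
d(1604) = (2+1) × (1+1) = 6

6 divisors


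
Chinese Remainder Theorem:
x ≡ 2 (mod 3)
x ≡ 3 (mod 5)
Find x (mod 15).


M = 3*5 = 15
M1 = M/3 = 5, M2 = M/5 = 3
M1^(-1) mod 3 = 2, M2^(-1) mod 5 = 2
x = 2*5*2 + 3*3*2 = 38
38 mod 15 = 8
Check: 8 mod 3 = 2 ✓, 8 mod 5 = 3 ✓

x ≡ 8 (mod 15)


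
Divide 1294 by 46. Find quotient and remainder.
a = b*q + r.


1294 = 46 * 28 + 6
Check: 1288 + 6 = 1294

q = 28, r = 6


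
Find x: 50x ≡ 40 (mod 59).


GCD(50, 59) = 1, unique solution
a^(-1) mod 59 = 13
x = 13 * 40 mod 59 = 48

x ≡ 48 (mod 59)


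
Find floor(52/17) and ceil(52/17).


52/17 = 3.0588
floor = 3
ceil = 4

floor = 3, ceil = 4


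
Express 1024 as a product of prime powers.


1024 / 2 = 512
512 / 2 = 256
256 / 2 = 128
128 / 2 = 64
64 / 2 = 32
32 / 2 = 16
16 / 2 = 8
8 / 2 = 4
4 / 2 = 2
2 / 2 = 1
1024 = 2^10


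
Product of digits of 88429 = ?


8 × 8 × 4 × 2 × 9 = 4608


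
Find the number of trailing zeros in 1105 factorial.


floor(1105/5) = 221
floor(1105/25) = 44
floor(1105/125) = 8
floor(1105/625) = 1
Total = 274

274 trailing zeros


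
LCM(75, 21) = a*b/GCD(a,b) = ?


GCD(75, 21) = 3
LCM = 75*21/3 = 1575/3 = 525

LCM = 525


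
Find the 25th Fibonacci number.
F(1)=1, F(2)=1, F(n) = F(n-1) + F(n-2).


Sequence: 1, 1, 2, 3, 5, 8, 13, 21, 34, 55, 89, 144, 233, 377, 610, 987, 1597, 2584, 4181, 6765, 10946, 17711, 28657, 46368, 75025
F(25) = 75025


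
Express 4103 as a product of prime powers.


4103 / 11 = 373
373 / 373 = 1
4103 = 11 × 373


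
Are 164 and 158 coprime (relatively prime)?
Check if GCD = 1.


Euclidean algorithm:
164 = 1 * 158 + 6
158 = 26 * 6 + 2
6 = 3 * 2 + 0
GCD(164, 158) = 2

No, not coprime (GCD = 2)


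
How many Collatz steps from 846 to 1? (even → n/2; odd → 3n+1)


846 → 423 → 1270 → 635 → 1906 → 953 → 2860 → 1430 → 715 → 2146 → 1073 → 3220 → 1610 → 805 → 2416 → 1208 → 604 → 302 → 151 → 454 → 227 → 682 → 341 → 1024 → 512 → 256 → 128 → 64 → 32 → 16 → 8 → 4 → 2 → 1
Total steps = 33

33 steps


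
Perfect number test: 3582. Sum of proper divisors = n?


Proper divisors of 3582: 1, 2, 3, 6, 9, 18, 199, 398, 597, 1194, 1791
Sum = 1 + 2 + 3 + 6 + 9 + 18 + 199 + 398 + 597 + 1194 + 1791 = 4218

No, 3582 is not perfect (4218 ≠ 3582)


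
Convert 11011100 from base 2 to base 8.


11011100 (base 2) = 220 (decimal)
220 (decimal) = 334 (base 8)


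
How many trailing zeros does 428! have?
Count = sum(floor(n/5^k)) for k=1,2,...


floor(428/5) = 85
floor(428/25) = 17
floor(428/125) = 3
Total = 105

105 trailing zeros


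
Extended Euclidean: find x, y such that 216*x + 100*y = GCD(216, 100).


Tabular extended Euclidean (each row: r = 216*s + 100*t):
r=216, s=1, t=0
r=100, s=0, t=1
q=2: r=16, s=1, t=-2   [216*(1) + 100*(-2) = 16]
q=6: r=4, s=-6, t=13   [216*(-6) + 100*(13) = 4]
q=4: r=0, s=25, t=-54   [216*(25) + 100*(-54) = 0]
GCD = 4; from the row with r=4: x=-6, y=13
Check: 216*(-6) + 100*(13) = -1296 + 1300 = 4

GCD = 4, x = -6, y = 13


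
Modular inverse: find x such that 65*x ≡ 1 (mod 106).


Use the extended Euclidean algorithm on (106, 65); each row r = 106*s + 65*t:
r=106, s=1, t=0
r=65, s=0, t=1
q=1: r=41, s=1, t=-1   [106*(1) + 65*(-1) = 41]
q=1: r=24, s=-1, t=2   [106*(-1) + 65*(2) = 24]
q=1: r=17, s=2, t=-3   [106*(2) + 65*(-3) = 17]
q=1: r=7, s=-3, t=5   [106*(-3) + 65*(5) = 7]
q=2: r=3, s=8, t=-13   [106*(8) + 65*(-13) = 3]
q=2: r=1, s=-19, t=31   [106*(-19) + 65*(31) = 1]
q=3: r=0, s=65, t=-106   [106*(65) + 65*(-106) = 0]
GCD = 1 with t = 31, so 65*(31) ≡ 1 (mod 106)
Inverse = 31 mod 106 = 31
Check: 65 * 31 = 2015 ≡ 1 (mod 106)

65^(-1) ≡ 31 (mod 106)


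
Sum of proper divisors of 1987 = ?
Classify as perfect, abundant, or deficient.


Proper divisors: 1
Sum = 1 = 1
1 < 1987 → deficient

s(1987) = 1 (deficient)


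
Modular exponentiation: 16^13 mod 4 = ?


16^1 mod 4 = 0
16^2 mod 4 = 0
16^3 mod 4 = 0
16^4 mod 4 = 0
16^5 mod 4 = 0
16^6 mod 4 = 0
16^7 mod 4 = 0
16^8 mod 4 = 0
16^9 mod 4 = 0
16^10 mod 4 = 0
16^11 mod 4 = 0
16^12 mod 4 = 0
16^13 mod 4 = 0


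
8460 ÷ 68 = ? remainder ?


8460 = 68 * 124 + 28
Check: 8432 + 28 = 8460

q = 124, r = 28


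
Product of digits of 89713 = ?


8 × 9 × 7 × 1 × 3 = 1512


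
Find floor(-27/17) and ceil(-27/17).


-27/17 = -1.5882
floor = -2
ceil = -1

floor = -2, ceil = -1


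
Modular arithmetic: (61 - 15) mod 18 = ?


61 - 15 = 46
46 mod 18 = 10


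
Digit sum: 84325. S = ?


8 + 4 + 3 + 2 + 5 = 22


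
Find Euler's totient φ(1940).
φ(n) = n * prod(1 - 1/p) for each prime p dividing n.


1940 = 2^2 × 5 × 97
Prime factors: 2, 5, 97
φ(1940) = 1940 × (1-1/2) × (1-1/5) × (1-1/97)
= 1940 × 1/2 × 4/5 × 96/97 = 768

φ(1940) = 768


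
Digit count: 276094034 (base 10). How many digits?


276094034 has 9 digits in base 10
floor(log10(276094034)) + 1 = floor(8.4411) + 1 = 9

9 digits (base 10)


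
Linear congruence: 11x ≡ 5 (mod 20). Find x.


GCD(11, 20) = 1, unique solution
a^(-1) mod 20 = 11
x = 11 * 5 mod 20 = 15

x ≡ 15 (mod 20)


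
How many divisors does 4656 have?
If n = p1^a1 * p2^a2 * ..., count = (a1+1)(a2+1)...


4656 = 2^4 × 3^1 × 97^1
d(4656) = (4+1) × (1+1) × (1+1) = 20

20 divisors


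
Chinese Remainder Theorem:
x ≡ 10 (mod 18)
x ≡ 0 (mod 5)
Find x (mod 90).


M = 18*5 = 90
M1 = M/18 = 5, M2 = M/5 = 18
M1^(-1) mod 18 = 11, M2^(-1) mod 5 = 2
x = 10*5*11 + 0*18*2 = 550
550 mod 90 = 10
Check: 10 mod 18 = 10 ✓, 10 mod 5 = 0 ✓

x ≡ 10 (mod 90)


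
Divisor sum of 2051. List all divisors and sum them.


Divisors of 2051: 1, 7, 293, 2051
Sum = 1 + 7 + 293 + 2051 = 2352

σ(2051) = 2352


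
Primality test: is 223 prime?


Check divisors up to sqrt(223) = 14.9332
No divisors found.
223 is prime.

Yes, 223 is prime


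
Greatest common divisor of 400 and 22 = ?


400 = 18 * 22 + 4
22 = 5 * 4 + 2
4 = 2 * 2 + 0
GCD = 2


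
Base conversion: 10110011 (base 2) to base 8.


10110011 (base 2) = 179 (decimal)
179 (decimal) = 263 (base 8)


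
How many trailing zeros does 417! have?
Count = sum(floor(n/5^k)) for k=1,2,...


floor(417/5) = 83
floor(417/25) = 16
floor(417/125) = 3
Total = 102

102 trailing zeros


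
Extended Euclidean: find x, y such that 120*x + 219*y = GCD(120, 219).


Tabular extended Euclidean (each row: r = 120*s + 219*t):
r=120, s=1, t=0
r=219, s=0, t=1
q=0: r=120, s=1, t=0   [120*(1) + 219*(0) = 120]
q=1: r=99, s=-1, t=1   [120*(-1) + 219*(1) = 99]
q=1: r=21, s=2, t=-1   [120*(2) + 219*(-1) = 21]
q=4: r=15, s=-9, t=5   [120*(-9) + 219*(5) = 15]
q=1: r=6, s=11, t=-6   [120*(11) + 219*(-6) = 6]
q=2: r=3, s=-31, t=17   [120*(-31) + 219*(17) = 3]
q=2: r=0, s=73, t=-40   [120*(73) + 219*(-40) = 0]
GCD = 3; from the row with r=3: x=-31, y=17
Check: 120*(-31) + 219*(17) = -3720 + 3723 = 3

GCD = 3, x = -31, y = 17


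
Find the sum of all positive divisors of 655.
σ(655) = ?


Divisors of 655: 1, 5, 131, 655
Sum = 1 + 5 + 131 + 655 = 792

σ(655) = 792


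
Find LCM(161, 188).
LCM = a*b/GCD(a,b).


GCD(161, 188) = 1
LCM = 161*188/1 = 30268/1 = 30268

LCM = 30268


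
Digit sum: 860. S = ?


8 + 6 + 0 = 14


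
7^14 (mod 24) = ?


7^1 mod 24 = 7
7^2 mod 24 = 1
7^3 mod 24 = 7
7^4 mod 24 = 1
7^5 mod 24 = 7
7^6 mod 24 = 1
7^7 mod 24 = 7
7^8 mod 24 = 1
7^9 mod 24 = 7
7^10 mod 24 = 1
7^11 mod 24 = 7
7^12 mod 24 = 1
7^13 mod 24 = 7
7^14 mod 24 = 1


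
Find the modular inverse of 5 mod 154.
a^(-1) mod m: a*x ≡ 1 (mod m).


Use the extended Euclidean algorithm on (154, 5); each row r = 154*s + 5*t:
r=154, s=1, t=0
r=5, s=0, t=1
q=30: r=4, s=1, t=-30   [154*(1) + 5*(-30) = 4]
q=1: r=1, s=-1, t=31   [154*(-1) + 5*(31) = 1]
q=4: r=0, s=5, t=-154   [154*(5) + 5*(-154) = 0]
GCD = 1 with t = 31, so 5*(31) ≡ 1 (mod 154)
Inverse = 31 mod 154 = 31
Check: 5 * 31 = 155 ≡ 1 (mod 154)

5^(-1) ≡ 31 (mod 154)


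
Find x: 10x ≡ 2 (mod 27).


GCD(10, 27) = 1, unique solution
a^(-1) mod 27 = 19
x = 19 * 2 mod 27 = 11

x ≡ 11 (mod 27)


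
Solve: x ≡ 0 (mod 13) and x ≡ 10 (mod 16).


M = 13*16 = 208
M1 = M/13 = 16, M2 = M/16 = 13
M1^(-1) mod 13 = 9, M2^(-1) mod 16 = 5
x = 0*16*9 + 10*13*5 = 650
650 mod 208 = 26
Check: 26 mod 13 = 0 ✓, 26 mod 16 = 10 ✓

x ≡ 26 (mod 208)


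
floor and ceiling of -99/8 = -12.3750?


-99/8 = -12.3750
floor = -13
ceil = -12

floor = -13, ceil = -12


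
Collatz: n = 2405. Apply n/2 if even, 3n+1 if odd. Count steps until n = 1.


2405 → 7216 → 3608 → 1804 → 902 → 451 → 1354 → 677 → 2032 → 1016 → 508 → 254 → 127 → 382 → 191 → 574 → 287 → 862 → 431 → 1294 → 647 → 1942 → 971 → 2914 → 1457 → 4372 → 2186 → 1093 → 3280 → 1640 → 820 → 410 → 205 → 616 → 308 → 154 → 77 → 232 → 116 → 58 → 29 → 88 → 44 → 22 → 11 → 34 → 17 → 52 → 26 → 13 → 40 → 20 → 10 → 5 → 16 → 8 → 4 → 2 → 1
Total steps = 58

58 steps


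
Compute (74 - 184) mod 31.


74 - 184 = -110
-110 mod 31 = 14


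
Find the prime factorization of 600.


600 / 2 = 300
300 / 2 = 150
150 / 2 = 75
75 / 3 = 25
25 / 5 = 5
5 / 5 = 1
600 = 2^3 × 3 × 5^2


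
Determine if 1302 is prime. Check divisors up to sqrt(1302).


1302 / 2 = 651 (exact division)
1302 is NOT prime.

No, 1302 is not prime


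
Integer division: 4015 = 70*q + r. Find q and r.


4015 = 70 * 57 + 25
Check: 3990 + 25 = 4015

q = 57, r = 25


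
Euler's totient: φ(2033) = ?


2033 = 19 × 107
Prime factors: 19, 107
φ(2033) = 2033 × (1-1/19) × (1-1/107)
= 2033 × 18/19 × 106/107 = 1908

φ(2033) = 1908


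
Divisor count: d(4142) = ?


4142 = 2^1 × 19^1 × 109^1
d(4142) = (1+1) × (1+1) × (1+1) = 8

8 divisors


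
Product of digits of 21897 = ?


2 × 1 × 8 × 9 × 7 = 1008


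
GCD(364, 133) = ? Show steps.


364 = 2 * 133 + 98
133 = 1 * 98 + 35
98 = 2 * 35 + 28
35 = 1 * 28 + 7
28 = 4 * 7 + 0
GCD = 7


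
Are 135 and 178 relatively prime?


Euclidean algorithm:
178 = 1 * 135 + 43
135 = 3 * 43 + 6
43 = 7 * 6 + 1
6 = 6 * 1 + 0
GCD(135, 178) = 1

Yes, coprime (GCD = 1)


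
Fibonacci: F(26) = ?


Sequence: 1, 1, 2, 3, 5, 8, 13, 21, 34, 55, 89, 144, 233, 377, 610, 987, 1597, 2584, 4181, 6765, 10946, 17711, 28657, 46368, 75025, 121393
F(26) = 121393


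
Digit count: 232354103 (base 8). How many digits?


232354103 in base 8 = 1566270467
Number of digits = 10

10 digits (base 8)


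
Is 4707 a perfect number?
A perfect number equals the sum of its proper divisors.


Proper divisors of 4707: 1, 3, 9, 523, 1569
Sum = 1 + 3 + 9 + 523 + 1569 = 2105

No, 4707 is not perfect (2105 ≠ 4707)


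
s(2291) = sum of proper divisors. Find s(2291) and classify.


Proper divisors: 1, 29, 79
Sum = 1 + 29 + 79 = 109
109 < 2291 → deficient

s(2291) = 109 (deficient)


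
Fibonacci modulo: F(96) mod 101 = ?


F(k) mod 101 for k=1..96:
1, 1, 2, 3, 5, 8, 13, 21, 34, 55, 89, 43, 31, 74, 4, 78, 82, 59, 40, 99, 38, 36, 74, 9, 83, 92, 74, 65, 38, 2, 40, 42, 82, 23, 4, 27, 31, 58, 89, 46, 34, 80, 13, 93, 5, 98, 2, 100, 1, 0, 1, 1, 2, 3, 5, 8, 13, 21, 34, 55, 89, 43, 31, 74, 4, 78, 82, 59, 40, 99, 38, 36, 74, 9, 83, 92, 74, 65, 38, 2, 40, 42, 82, 23, 4, 27, 31, 58, 89, 46, 34, 80, 13, 93, 5, 98
F(96) mod 101 = 98


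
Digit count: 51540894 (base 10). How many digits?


51540894 has 8 digits in base 10
floor(log10(51540894)) + 1 = floor(7.7122) + 1 = 8

8 digits (base 10)


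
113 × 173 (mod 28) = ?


113 × 173 = 19549
19549 mod 28 = 5


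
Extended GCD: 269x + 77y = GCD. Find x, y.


Tabular extended Euclidean (each row: r = 269*s + 77*t):
r=269, s=1, t=0
r=77, s=0, t=1
q=3: r=38, s=1, t=-3   [269*(1) + 77*(-3) = 38]
q=2: r=1, s=-2, t=7   [269*(-2) + 77*(7) = 1]
q=38: r=0, s=77, t=-269   [269*(77) + 77*(-269) = 0]
GCD = 1; from the row with r=1: x=-2, y=7
Check: 269*(-2) + 77*(7) = -538 + 539 = 1

GCD = 1, x = -2, y = 7


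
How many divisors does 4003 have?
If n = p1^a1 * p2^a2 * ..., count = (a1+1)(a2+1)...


4003 = 4003^1
d(4003) = (1+1) = 2

2 divisors


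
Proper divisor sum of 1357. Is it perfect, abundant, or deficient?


Proper divisors: 1, 23, 59
Sum = 1 + 23 + 59 = 83
83 < 1357 → deficient

s(1357) = 83 (deficient)


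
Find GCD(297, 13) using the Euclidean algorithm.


297 = 22 * 13 + 11
13 = 1 * 11 + 2
11 = 5 * 2 + 1
2 = 2 * 1 + 0
GCD = 1


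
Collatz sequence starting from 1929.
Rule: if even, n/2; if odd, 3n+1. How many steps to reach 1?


1929 → 5788 → 2894 → 1447 → 4342 → 2171 → 6514 → 3257 → 9772 → 4886 → 2443 → 7330 → 3665 → 10996 → 5498 → 2749 → 8248 → 4124 → 2062 → 1031 → 3094 → 1547 → 4642 → 2321 → 6964 → 3482 → 1741 → 5224 → 2612 → 1306 → 653 → 1960 → 980 → 490 → 245 → 736 → 368 → 184 → 92 → 46 → 23 → 70 → 35 → 106 → 53 → 160 → 80 → 40 → 20 → 10 → 5 → 16 → 8 → 4 → 2 → 1
Total steps = 55

55 steps


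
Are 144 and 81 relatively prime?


Euclidean algorithm:
144 = 1 * 81 + 63
81 = 1 * 63 + 18
63 = 3 * 18 + 9
18 = 2 * 9 + 0
GCD(144, 81) = 9

No, not coprime (GCD = 9)


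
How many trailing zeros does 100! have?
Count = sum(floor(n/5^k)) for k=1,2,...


floor(100/5) = 20
floor(100/25) = 4
Total = 24

24 trailing zeros


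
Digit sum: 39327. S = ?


3 + 9 + 3 + 2 + 7 = 24


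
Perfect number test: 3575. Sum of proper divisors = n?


Proper divisors of 3575: 1, 5, 11, 13, 25, 55, 65, 143, 275, 325, 715
Sum = 1 + 5 + 11 + 13 + 25 + 55 + 65 + 143 + 275 + 325 + 715 = 1633

No, 3575 is not perfect (1633 ≠ 3575)


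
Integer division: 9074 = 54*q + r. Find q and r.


9074 = 54 * 168 + 2
Check: 9072 + 2 = 9074

q = 168, r = 2


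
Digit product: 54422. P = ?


5 × 4 × 4 × 2 × 2 = 320


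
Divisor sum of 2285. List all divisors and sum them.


Divisors of 2285: 1, 5, 457, 2285
Sum = 1 + 5 + 457 + 2285 = 2748

σ(2285) = 2748


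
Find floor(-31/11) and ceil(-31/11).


-31/11 = -2.8182
floor = -3
ceil = -2

floor = -3, ceil = -2


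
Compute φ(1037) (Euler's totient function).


1037 = 17 × 61
Prime factors: 17, 61
φ(1037) = 1037 × (1-1/17) × (1-1/61)
= 1037 × 16/17 × 60/61 = 960

φ(1037) = 960


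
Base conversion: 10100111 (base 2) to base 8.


10100111 (base 2) = 167 (decimal)
167 (decimal) = 247 (base 8)


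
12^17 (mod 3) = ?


12^1 mod 3 = 0
12^2 mod 3 = 0
12^3 mod 3 = 0
12^4 mod 3 = 0
12^5 mod 3 = 0
12^6 mod 3 = 0
12^7 mod 3 = 0
12^8 mod 3 = 0
12^9 mod 3 = 0
12^10 mod 3 = 0
12^11 mod 3 = 0
12^12 mod 3 = 0
12^13 mod 3 = 0
12^14 mod 3 = 0
12^15 mod 3 = 0
12^16 mod 3 = 0
12^17 mod 3 = 0


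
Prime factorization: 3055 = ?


3055 / 5 = 611
611 / 13 = 47
47 / 47 = 1
3055 = 5 × 13 × 47


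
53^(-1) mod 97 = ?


Use the extended Euclidean algorithm on (97, 53); each row r = 97*s + 53*t:
r=97, s=1, t=0
r=53, s=0, t=1
q=1: r=44, s=1, t=-1   [97*(1) + 53*(-1) = 44]
q=1: r=9, s=-1, t=2   [97*(-1) + 53*(2) = 9]
q=4: r=8, s=5, t=-9   [97*(5) + 53*(-9) = 8]
q=1: r=1, s=-6, t=11   [97*(-6) + 53*(11) = 1]
q=8: r=0, s=53, t=-97   [97*(53) + 53*(-97) = 0]
GCD = 1 with t = 11, so 53*(11) ≡ 1 (mod 97)
Inverse = 11 mod 97 = 11
Check: 53 * 11 = 583 ≡ 1 (mod 97)

53^(-1) ≡ 11 (mod 97)


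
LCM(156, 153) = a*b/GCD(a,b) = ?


GCD(156, 153) = 3
LCM = 156*153/3 = 23868/3 = 7956

LCM = 7956


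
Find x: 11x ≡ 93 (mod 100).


GCD(11, 100) = 1, unique solution
a^(-1) mod 100 = 91
x = 91 * 93 mod 100 = 63

x ≡ 63 (mod 100)


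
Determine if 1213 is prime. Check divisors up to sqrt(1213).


Check divisors up to sqrt(1213) = 34.8281
No divisors found.
1213 is prime.

Yes, 1213 is prime


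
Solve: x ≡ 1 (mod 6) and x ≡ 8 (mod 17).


M = 6*17 = 102
M1 = M/6 = 17, M2 = M/17 = 6
M1^(-1) mod 6 = 5, M2^(-1) mod 17 = 3
x = 1*17*5 + 8*6*3 = 229
229 mod 102 = 25
Check: 25 mod 6 = 1 ✓, 25 mod 17 = 8 ✓

x ≡ 25 (mod 102)


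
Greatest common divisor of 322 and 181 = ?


322 = 1 * 181 + 141
181 = 1 * 141 + 40
141 = 3 * 40 + 21
40 = 1 * 21 + 19
21 = 1 * 19 + 2
19 = 9 * 2 + 1
2 = 2 * 1 + 0
GCD = 1


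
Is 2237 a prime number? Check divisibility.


Check divisors up to sqrt(2237) = 47.2969
No divisors found.
2237 is prime.

Yes, 2237 is prime


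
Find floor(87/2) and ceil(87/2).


87/2 = 43.5000
floor = 43
ceil = 44

floor = 43, ceil = 44


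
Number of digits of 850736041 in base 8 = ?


850736041 in base 8 = 6255231651
Number of digits = 10

10 digits (base 8)


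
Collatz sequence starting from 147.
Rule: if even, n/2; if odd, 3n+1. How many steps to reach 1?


147 → 442 → 221 → 664 → 332 → 166 → 83 → 250 → 125 → 376 → 188 → 94 → 47 → 142 → 71 → 214 → 107 → 322 → 161 → 484 → 242 → 121 → 364 → 182 → 91 → 274 → 137 → 412 → 206 → 103 → 310 → 155 → 466 → 233 → 700 → 350 → 175 → 526 → 263 → 790 → 395 → 1186 → 593 → 1780 → 890 → 445 → 1336 → 668 → 334 → 167 → 502 → 251 → 754 → 377 → 1132 → 566 → 283 → 850 → 425 → 1276 → 638 → 319 → 958 → 479 → 1438 → 719 → 2158 → 1079 → 3238 → 1619 → 4858 → 2429 → 7288 → 3644 → 1822 → 911 → 2734 → 1367 → 4102 → 2051 → 6154 → 3077 → 9232 → 4616 → 2308 → 1154 → 577 → 1732 → 866 → 433 → 1300 → 650 → 325 → 976 → 488 → 244 → 122 → 61 → 184 → 92 → 46 → 23 → 70 → 35 → 106 → 53 → 160 → 80 → 40 → 20 → 10 → 5 → 16 → 8 → 4 → 2 → 1
Total steps = 116

116 steps


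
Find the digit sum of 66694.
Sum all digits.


6 + 6 + 6 + 9 + 4 = 31


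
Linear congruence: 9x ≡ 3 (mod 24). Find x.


GCD(9, 24) = 3 divides 3
Divide: 3x ≡ 1 (mod 8)
x ≡ 3 (mod 8)


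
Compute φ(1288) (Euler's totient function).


1288 = 2^3 × 7 × 23
Prime factors: 2, 7, 23
φ(1288) = 1288 × (1-1/2) × (1-1/7) × (1-1/23)
= 1288 × 1/2 × 6/7 × 22/23 = 528

φ(1288) = 528


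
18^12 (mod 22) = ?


18^1 mod 22 = 18
18^2 mod 22 = 16
18^3 mod 22 = 2
18^4 mod 22 = 14
18^5 mod 22 = 10
18^6 mod 22 = 4
18^7 mod 22 = 6
18^8 mod 22 = 20
18^9 mod 22 = 8
18^10 mod 22 = 12
18^11 mod 22 = 18
18^12 mod 22 = 16


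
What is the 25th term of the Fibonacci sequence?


Sequence: 1, 1, 2, 3, 5, 8, 13, 21, 34, 55, 89, 144, 233, 377, 610, 987, 1597, 2584, 4181, 6765, 10946, 17711, 28657, 46368, 75025
F(25) = 75025


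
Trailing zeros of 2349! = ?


floor(2349/5) = 469
floor(2349/25) = 93
floor(2349/125) = 18
floor(2349/625) = 3
Total = 583

583 trailing zeros


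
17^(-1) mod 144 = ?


Use the extended Euclidean algorithm on (144, 17); each row r = 144*s + 17*t:
r=144, s=1, t=0
r=17, s=0, t=1
q=8: r=8, s=1, t=-8   [144*(1) + 17*(-8) = 8]
q=2: r=1, s=-2, t=17   [144*(-2) + 17*(17) = 1]
q=8: r=0, s=17, t=-144   [144*(17) + 17*(-144) = 0]
GCD = 1 with t = 17, so 17*(17) ≡ 1 (mod 144)
Inverse = 17 mod 144 = 17
Check: 17 * 17 = 289 ≡ 1 (mod 144)

17^(-1) ≡ 17 (mod 144)


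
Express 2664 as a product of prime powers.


2664 / 2 = 1332
1332 / 2 = 666
666 / 2 = 333
333 / 3 = 111
111 / 3 = 37
37 / 37 = 1
2664 = 2^3 × 3^2 × 37


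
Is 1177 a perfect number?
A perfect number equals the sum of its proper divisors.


Proper divisors of 1177: 1, 11, 107
Sum = 1 + 11 + 107 = 119

No, 1177 is not perfect (119 ≠ 1177)


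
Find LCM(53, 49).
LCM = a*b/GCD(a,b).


GCD(53, 49) = 1
LCM = 53*49/1 = 2597/1 = 2597

LCM = 2597


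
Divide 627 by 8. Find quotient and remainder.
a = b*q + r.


627 = 8 * 78 + 3
Check: 624 + 3 = 627

q = 78, r = 3


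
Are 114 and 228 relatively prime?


Euclidean algorithm:
228 = 2 * 114 + 0
GCD(114, 228) = 114

No, not coprime (GCD = 114)


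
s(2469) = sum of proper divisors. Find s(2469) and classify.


Proper divisors: 1, 3, 823
Sum = 1 + 3 + 823 = 827
827 < 2469 → deficient

s(2469) = 827 (deficient)


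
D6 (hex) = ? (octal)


D6 (base 16) = 214 (decimal)
214 (decimal) = 326 (base 8)


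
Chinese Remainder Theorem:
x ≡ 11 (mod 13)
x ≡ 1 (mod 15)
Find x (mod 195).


M = 13*15 = 195
M1 = M/13 = 15, M2 = M/15 = 13
M1^(-1) mod 13 = 7, M2^(-1) mod 15 = 7
x = 11*15*7 + 1*13*7 = 1246
1246 mod 195 = 76
Check: 76 mod 13 = 11 ✓, 76 mod 15 = 1 ✓

x ≡ 76 (mod 195)


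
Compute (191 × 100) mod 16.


191 × 100 = 19100
19100 mod 16 = 12


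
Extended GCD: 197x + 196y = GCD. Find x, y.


Tabular extended Euclidean (each row: r = 197*s + 196*t):
r=197, s=1, t=0
r=196, s=0, t=1
q=1: r=1, s=1, t=-1   [197*(1) + 196*(-1) = 1]
q=196: r=0, s=-196, t=197   [197*(-196) + 196*(197) = 0]
GCD = 1; from the row with r=1: x=1, y=-1
Check: 197*(1) + 196*(-1) = 197 - 196 = 1

GCD = 1, x = 1, y = -1


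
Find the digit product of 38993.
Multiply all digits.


3 × 8 × 9 × 9 × 3 = 5832


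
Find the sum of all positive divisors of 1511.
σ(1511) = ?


Divisors of 1511: 1, 1511
Sum = 1 + 1511 = 1512

σ(1511) = 1512


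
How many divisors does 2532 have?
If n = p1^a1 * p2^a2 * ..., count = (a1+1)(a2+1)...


2532 = 2^2 × 3^1 × 211^1
d(2532) = (2+1) × (1+1) × (1+1) = 12

12 divisors


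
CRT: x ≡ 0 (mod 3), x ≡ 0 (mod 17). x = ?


M = 3*17 = 51
M1 = M/3 = 17, M2 = M/17 = 3
M1^(-1) mod 3 = 2, M2^(-1) mod 17 = 6
x = 0*17*2 + 0*3*6 = 0
0 mod 51 = 0
Check: 0 mod 3 = 0 ✓, 0 mod 17 = 0 ✓

x ≡ 0 (mod 51)


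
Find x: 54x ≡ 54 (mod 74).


GCD(54, 74) = 2 divides 54
Divide: 27x ≡ 27 (mod 37)
x ≡ 1 (mod 37)


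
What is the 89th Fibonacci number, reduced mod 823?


F(k) mod 823 for k=1..89:
1, 1, 2, 3, 5, 8, 13, 21, 34, 55, 89, 144, 233, 377, 610, 164, 774, 115, 66, 181, 247, 428, 675, 280, 132, 412, 544, 133, 677, 810, 664, 651, 492, 320, 812, 309, 298, 607, 82, 689, 771, 637, 585, 399, 161, 560, 721, 458, 356, 814, 347, 338, 685, 200, 62, 262, 324, 586, 87, 673, 760, 610, 547, 334, 58, 392, 450, 19, 469, 488, 134, 622, 756, 555, 488, 220, 708, 105, 813, 95, 85, 180, 265, 445, 710, 332, 219, 551, 770
F(89) mod 823 = 770


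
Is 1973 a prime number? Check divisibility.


Check divisors up to sqrt(1973) = 44.4185
No divisors found.
1973 is prime.

Yes, 1973 is prime


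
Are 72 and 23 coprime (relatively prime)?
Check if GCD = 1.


Euclidean algorithm:
72 = 3 * 23 + 3
23 = 7 * 3 + 2
3 = 1 * 2 + 1
2 = 2 * 1 + 0
GCD(72, 23) = 1

Yes, coprime (GCD = 1)


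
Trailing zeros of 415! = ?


floor(415/5) = 83
floor(415/25) = 16
floor(415/125) = 3
Total = 102

102 trailing zeros


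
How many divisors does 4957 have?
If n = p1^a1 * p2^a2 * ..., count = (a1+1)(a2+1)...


4957 = 4957^1
d(4957) = (1+1) = 2

2 divisors


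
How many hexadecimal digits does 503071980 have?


503071980 in base 16 = 1DFC44EC
Number of digits = 8

8 digits (base 16)


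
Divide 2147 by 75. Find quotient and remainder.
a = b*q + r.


2147 = 75 * 28 + 47
Check: 2100 + 47 = 2147

q = 28, r = 47


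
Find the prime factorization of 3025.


3025 / 5 = 605
605 / 5 = 121
121 / 11 = 11
11 / 11 = 1
3025 = 5^2 × 11^2


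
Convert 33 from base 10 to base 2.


33 (base 10) = 33 (decimal)
33 (decimal) = 100001 (base 2)


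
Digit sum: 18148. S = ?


1 + 8 + 1 + 4 + 8 = 22


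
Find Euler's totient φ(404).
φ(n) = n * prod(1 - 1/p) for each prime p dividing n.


404 = 2^2 × 101
Prime factors: 2, 101
φ(404) = 404 × (1-1/2) × (1-1/101)
= 404 × 1/2 × 100/101 = 200

φ(404) = 200


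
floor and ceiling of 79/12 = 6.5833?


79/12 = 6.5833
floor = 6
ceil = 7

floor = 6, ceil = 7


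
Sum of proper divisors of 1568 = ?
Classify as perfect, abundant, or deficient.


Proper divisors: 1, 2, 4, 7, 8, 14, 16, 28, 32, 49, 56, 98, 112, 196, 224, 392, 784
Sum = 1 + 2 + 4 + 7 + 8 + 14 + 16 + 28 + 32 + 49 + 56 + 98 + 112 + 196 + 224 + 392 + 784 = 2023
2023 > 1568 → abundant

s(1568) = 2023 (abundant)


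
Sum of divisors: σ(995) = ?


Divisors of 995: 1, 5, 199, 995
Sum = 1 + 5 + 199 + 995 = 1200

σ(995) = 1200


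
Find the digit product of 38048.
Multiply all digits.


3 × 8 × 0 × 4 × 8 = 0


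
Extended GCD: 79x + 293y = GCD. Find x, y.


Tabular extended Euclidean (each row: r = 79*s + 293*t):
r=79, s=1, t=0
r=293, s=0, t=1
q=0: r=79, s=1, t=0   [79*(1) + 293*(0) = 79]
q=3: r=56, s=-3, t=1   [79*(-3) + 293*(1) = 56]
q=1: r=23, s=4, t=-1   [79*(4) + 293*(-1) = 23]
q=2: r=10, s=-11, t=3   [79*(-11) + 293*(3) = 10]
q=2: r=3, s=26, t=-7   [79*(26) + 293*(-7) = 3]
q=3: r=1, s=-89, t=24   [79*(-89) + 293*(24) = 1]
q=3: r=0, s=293, t=-79   [79*(293) + 293*(-79) = 0]
GCD = 1; from the row with r=1: x=-89, y=24
Check: 79*(-89) + 293*(24) = -7031 + 7032 = 1

GCD = 1, x = -89, y = 24


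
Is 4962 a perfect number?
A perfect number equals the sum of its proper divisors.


Proper divisors of 4962: 1, 2, 3, 6, 827, 1654, 2481
Sum = 1 + 2 + 3 + 6 + 827 + 1654 + 2481 = 4974

No, 4962 is not perfect (4974 ≠ 4962)


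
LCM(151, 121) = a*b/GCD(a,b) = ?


GCD(151, 121) = 1
LCM = 151*121/1 = 18271/1 = 18271

LCM = 18271


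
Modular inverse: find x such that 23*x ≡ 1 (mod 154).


Use the extended Euclidean algorithm on (154, 23); each row r = 154*s + 23*t:
r=154, s=1, t=0
r=23, s=0, t=1
q=6: r=16, s=1, t=-6   [154*(1) + 23*(-6) = 16]
q=1: r=7, s=-1, t=7   [154*(-1) + 23*(7) = 7]
q=2: r=2, s=3, t=-20   [154*(3) + 23*(-20) = 2]
q=3: r=1, s=-10, t=67   [154*(-10) + 23*(67) = 1]
q=2: r=0, s=23, t=-154   [154*(23) + 23*(-154) = 0]
GCD = 1 with t = 67, so 23*(67) ≡ 1 (mod 154)
Inverse = 67 mod 154 = 67
Check: 23 * 67 = 1541 ≡ 1 (mod 154)

23^(-1) ≡ 67 (mod 154)


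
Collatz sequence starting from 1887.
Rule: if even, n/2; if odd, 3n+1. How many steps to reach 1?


1887 → 5662 → 2831 → 8494 → 4247 → 12742 → 6371 → 19114 → 9557 → 28672 → 14336 → 7168 → 3584 → 1792 → 896 → 448 → 224 → 112 → 56 → 28 → 14 → 7 → 22 → 11 → 34 → 17 → 52 → 26 → 13 → 40 → 20 → 10 → 5 → 16 → 8 → 4 → 2 → 1
Total steps = 37

37 steps


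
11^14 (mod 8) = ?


11^1 mod 8 = 3
11^2 mod 8 = 1
11^3 mod 8 = 3
11^4 mod 8 = 1
11^5 mod 8 = 3
11^6 mod 8 = 1
11^7 mod 8 = 3
11^8 mod 8 = 1
11^9 mod 8 = 3
11^10 mod 8 = 1
11^11 mod 8 = 3
11^12 mod 8 = 1
11^13 mod 8 = 3
11^14 mod 8 = 1


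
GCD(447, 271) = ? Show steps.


447 = 1 * 271 + 176
271 = 1 * 176 + 95
176 = 1 * 95 + 81
95 = 1 * 81 + 14
81 = 5 * 14 + 11
14 = 1 * 11 + 3
11 = 3 * 3 + 2
3 = 1 * 2 + 1
2 = 2 * 1 + 0
GCD = 1


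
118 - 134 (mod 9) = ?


118 - 134 = -16
-16 mod 9 = 2


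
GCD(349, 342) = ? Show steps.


349 = 1 * 342 + 7
342 = 48 * 7 + 6
7 = 1 * 6 + 1
6 = 6 * 1 + 0
GCD = 1


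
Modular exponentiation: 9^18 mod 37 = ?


9^1 mod 37 = 9
9^2 mod 37 = 7
9^3 mod 37 = 26
9^4 mod 37 = 12
9^5 mod 37 = 34
9^6 mod 37 = 10
9^7 mod 37 = 16
9^8 mod 37 = 33
9^9 mod 37 = 1
9^10 mod 37 = 9
9^11 mod 37 = 7
9^12 mod 37 = 26
9^13 mod 37 = 12
9^14 mod 37 = 34
9^15 mod 37 = 10
9^16 mod 37 = 16
9^17 mod 37 = 33
9^18 mod 37 = 1


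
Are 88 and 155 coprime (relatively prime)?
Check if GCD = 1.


Euclidean algorithm:
155 = 1 * 88 + 67
88 = 1 * 67 + 21
67 = 3 * 21 + 4
21 = 5 * 4 + 1
4 = 4 * 1 + 0
GCD(88, 155) = 1

Yes, coprime (GCD = 1)


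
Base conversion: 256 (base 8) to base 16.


256 (base 8) = 174 (decimal)
174 (decimal) = AE (base 16)


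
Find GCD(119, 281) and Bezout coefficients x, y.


Tabular extended Euclidean (each row: r = 119*s + 281*t):
r=119, s=1, t=0
r=281, s=0, t=1
q=0: r=119, s=1, t=0   [119*(1) + 281*(0) = 119]
q=2: r=43, s=-2, t=1   [119*(-2) + 281*(1) = 43]
q=2: r=33, s=5, t=-2   [119*(5) + 281*(-2) = 33]
q=1: r=10, s=-7, t=3   [119*(-7) + 281*(3) = 10]
q=3: r=3, s=26, t=-11   [119*(26) + 281*(-11) = 3]
q=3: r=1, s=-85, t=36   [119*(-85) + 281*(36) = 1]
q=3: r=0, s=281, t=-119   [119*(281) + 281*(-119) = 0]
GCD = 1; from the row with r=1: x=-85, y=36
Check: 119*(-85) + 281*(36) = -10115 + 10116 = 1

GCD = 1, x = -85, y = 36


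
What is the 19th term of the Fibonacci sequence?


Sequence: 1, 1, 2, 3, 5, 8, 13, 21, 34, 55, 89, 144, 233, 377, 610, 987, 1597, 2584, 4181
F(19) = 4181


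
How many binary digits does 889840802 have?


889840802 in base 2 = 110101000010011110010010100010
Number of digits = 30

30 digits (base 2)


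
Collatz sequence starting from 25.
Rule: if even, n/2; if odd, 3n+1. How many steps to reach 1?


25 → 76 → 38 → 19 → 58 → 29 → 88 → 44 → 22 → 11 → 34 → 17 → 52 → 26 → 13 → 40 → 20 → 10 → 5 → 16 → 8 → 4 → 2 → 1
Total steps = 23

23 steps


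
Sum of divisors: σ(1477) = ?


Divisors of 1477: 1, 7, 211, 1477
Sum = 1 + 7 + 211 + 1477 = 1696

σ(1477) = 1696


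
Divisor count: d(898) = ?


898 = 2^1 × 449^1
d(898) = (1+1) × (1+1) = 4

4 divisors


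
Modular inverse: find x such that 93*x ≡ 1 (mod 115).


Use the extended Euclidean algorithm on (115, 93); each row r = 115*s + 93*t:
r=115, s=1, t=0
r=93, s=0, t=1
q=1: r=22, s=1, t=-1   [115*(1) + 93*(-1) = 22]
q=4: r=5, s=-4, t=5   [115*(-4) + 93*(5) = 5]
q=4: r=2, s=17, t=-21   [115*(17) + 93*(-21) = 2]
q=2: r=1, s=-38, t=47   [115*(-38) + 93*(47) = 1]
q=2: r=0, s=93, t=-115   [115*(93) + 93*(-115) = 0]
GCD = 1 with t = 47, so 93*(47) ≡ 1 (mod 115)
Inverse = 47 mod 115 = 47
Check: 93 * 47 = 4371 ≡ 1 (mod 115)

93^(-1) ≡ 47 (mod 115)


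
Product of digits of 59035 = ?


5 × 9 × 0 × 3 × 5 = 0


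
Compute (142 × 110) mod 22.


142 × 110 = 15620
15620 mod 22 = 0


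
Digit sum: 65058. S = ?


6 + 5 + 0 + 5 + 8 = 24


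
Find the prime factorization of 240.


240 / 2 = 120
120 / 2 = 60
60 / 2 = 30
30 / 2 = 15
15 / 3 = 5
5 / 5 = 1
240 = 2^4 × 3 × 5


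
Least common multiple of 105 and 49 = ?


GCD(105, 49) = 7
LCM = 105*49/7 = 5145/7 = 735

LCM = 735


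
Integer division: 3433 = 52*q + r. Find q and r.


3433 = 52 * 66 + 1
Check: 3432 + 1 = 3433

q = 66, r = 1


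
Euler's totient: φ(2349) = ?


2349 = 3^4 × 29
Prime factors: 3, 29
φ(2349) = 2349 × (1-1/3) × (1-1/29)
= 2349 × 2/3 × 28/29 = 1512

φ(2349) = 1512


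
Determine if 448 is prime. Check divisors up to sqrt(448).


448 / 2 = 224 (exact division)
448 is NOT prime.

No, 448 is not prime


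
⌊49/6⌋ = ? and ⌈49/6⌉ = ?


49/6 = 8.1667
floor = 8
ceil = 9

floor = 8, ceil = 9


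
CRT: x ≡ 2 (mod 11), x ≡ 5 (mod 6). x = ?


M = 11*6 = 66
M1 = M/11 = 6, M2 = M/6 = 11
M1^(-1) mod 11 = 2, M2^(-1) mod 6 = 5
x = 2*6*2 + 5*11*5 = 299
299 mod 66 = 35
Check: 35 mod 11 = 2 ✓, 35 mod 6 = 5 ✓

x ≡ 35 (mod 66)


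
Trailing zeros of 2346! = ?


floor(2346/5) = 469
floor(2346/25) = 93
floor(2346/125) = 18
floor(2346/625) = 3
Total = 583

583 trailing zeros


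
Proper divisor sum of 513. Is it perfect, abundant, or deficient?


Proper divisors: 1, 3, 9, 19, 27, 57, 171
Sum = 1 + 3 + 9 + 19 + 27 + 57 + 171 = 287
287 < 513 → deficient

s(513) = 287 (deficient)


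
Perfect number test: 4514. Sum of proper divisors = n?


Proper divisors of 4514: 1, 2, 37, 61, 74, 122, 2257
Sum = 1 + 2 + 37 + 61 + 74 + 122 + 2257 = 2554

No, 4514 is not perfect (2554 ≠ 4514)


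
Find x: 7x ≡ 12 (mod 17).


GCD(7, 17) = 1, unique solution
a^(-1) mod 17 = 5
x = 5 * 12 mod 17 = 9

x ≡ 9 (mod 17)


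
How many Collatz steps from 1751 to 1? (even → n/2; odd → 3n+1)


1751 → 5254 → 2627 → 7882 → 3941 → 11824 → 5912 → 2956 → 1478 → 739 → 2218 → 1109 → 3328 → 1664 → 832 → 416 → 208 → 104 → 52 → 26 → 13 → 40 → 20 → 10 → 5 → 16 → 8 → 4 → 2 → 1
Total steps = 29

29 steps


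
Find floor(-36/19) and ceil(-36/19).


-36/19 = -1.8947
floor = -2
ceil = -1

floor = -2, ceil = -1


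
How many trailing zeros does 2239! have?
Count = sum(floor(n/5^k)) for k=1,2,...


floor(2239/5) = 447
floor(2239/25) = 89
floor(2239/125) = 17
floor(2239/625) = 3
Total = 556

556 trailing zeros


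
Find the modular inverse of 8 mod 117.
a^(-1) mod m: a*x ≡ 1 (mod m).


Use the extended Euclidean algorithm on (117, 8); each row r = 117*s + 8*t:
r=117, s=1, t=0
r=8, s=0, t=1
q=14: r=5, s=1, t=-14   [117*(1) + 8*(-14) = 5]
q=1: r=3, s=-1, t=15   [117*(-1) + 8*(15) = 3]
q=1: r=2, s=2, t=-29   [117*(2) + 8*(-29) = 2]
q=1: r=1, s=-3, t=44   [117*(-3) + 8*(44) = 1]
q=2: r=0, s=8, t=-117   [117*(8) + 8*(-117) = 0]
GCD = 1 with t = 44, so 8*(44) ≡ 1 (mod 117)
Inverse = 44 mod 117 = 44
Check: 8 * 44 = 352 ≡ 1 (mod 117)

8^(-1) ≡ 44 (mod 117)


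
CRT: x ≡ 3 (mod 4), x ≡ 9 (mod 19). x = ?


M = 4*19 = 76
M1 = M/4 = 19, M2 = M/19 = 4
M1^(-1) mod 4 = 3, M2^(-1) mod 19 = 5
x = 3*19*3 + 9*4*5 = 351
351 mod 76 = 47
Check: 47 mod 4 = 3 ✓, 47 mod 19 = 9 ✓

x ≡ 47 (mod 76)


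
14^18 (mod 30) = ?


14^1 mod 30 = 14
14^2 mod 30 = 16
14^3 mod 30 = 14
14^4 mod 30 = 16
14^5 mod 30 = 14
14^6 mod 30 = 16
14^7 mod 30 = 14
14^8 mod 30 = 16
14^9 mod 30 = 14
14^10 mod 30 = 16
14^11 mod 30 = 14
14^12 mod 30 = 16
14^13 mod 30 = 14
14^14 mod 30 = 16
14^15 mod 30 = 14
14^16 mod 30 = 16
14^17 mod 30 = 14
14^18 mod 30 = 16


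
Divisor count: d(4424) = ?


4424 = 2^3 × 7^1 × 79^1
d(4424) = (3+1) × (1+1) × (1+1) = 16

16 divisors


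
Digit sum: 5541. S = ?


5 + 5 + 4 + 1 = 15


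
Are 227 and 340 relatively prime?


Euclidean algorithm:
340 = 1 * 227 + 113
227 = 2 * 113 + 1
113 = 113 * 1 + 0
GCD(227, 340) = 1

Yes, coprime (GCD = 1)


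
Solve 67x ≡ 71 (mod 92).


GCD(67, 92) = 1, unique solution
a^(-1) mod 92 = 11
x = 11 * 71 mod 92 = 45

x ≡ 45 (mod 92)


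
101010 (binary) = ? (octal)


101010 (base 2) = 42 (decimal)
42 (decimal) = 52 (base 8)


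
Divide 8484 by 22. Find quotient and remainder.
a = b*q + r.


8484 = 22 * 385 + 14
Check: 8470 + 14 = 8484

q = 385, r = 14


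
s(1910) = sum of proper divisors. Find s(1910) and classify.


Proper divisors: 1, 2, 5, 10, 191, 382, 955
Sum = 1 + 2 + 5 + 10 + 191 + 382 + 955 = 1546
1546 < 1910 → deficient

s(1910) = 1546 (deficient)


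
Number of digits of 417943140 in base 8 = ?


417943140 in base 8 = 3072247144
Number of digits = 10

10 digits (base 8)


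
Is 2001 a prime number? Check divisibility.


2001 / 3 = 667 (exact division)
2001 is NOT prime.

No, 2001 is not prime


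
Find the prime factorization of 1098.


1098 / 2 = 549
549 / 3 = 183
183 / 3 = 61
61 / 61 = 1
1098 = 2 × 3^2 × 61


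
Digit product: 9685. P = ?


9 × 6 × 8 × 5 = 2160


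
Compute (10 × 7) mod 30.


10 × 7 = 70
70 mod 30 = 10


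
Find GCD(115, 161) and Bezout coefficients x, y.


Tabular extended Euclidean (each row: r = 115*s + 161*t):
r=115, s=1, t=0
r=161, s=0, t=1
q=0: r=115, s=1, t=0   [115*(1) + 161*(0) = 115]
q=1: r=46, s=-1, t=1   [115*(-1) + 161*(1) = 46]
q=2: r=23, s=3, t=-2   [115*(3) + 161*(-2) = 23]
q=2: r=0, s=-7, t=5   [115*(-7) + 161*(5) = 0]
GCD = 23; from the row with r=23: x=3, y=-2
Check: 115*(3) + 161*(-2) = 345 - 322 = 23

GCD = 23, x = 3, y = -2


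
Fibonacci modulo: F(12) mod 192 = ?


F(k) mod 192 for k=1..12:
1, 1, 2, 3, 5, 8, 13, 21, 34, 55, 89, 144
F(12) mod 192 = 144


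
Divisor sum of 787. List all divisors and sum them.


Divisors of 787: 1, 787
Sum = 1 + 787 = 788

σ(787) = 788


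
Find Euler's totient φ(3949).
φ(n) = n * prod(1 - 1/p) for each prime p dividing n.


3949 = 11 × 359
Prime factors: 11, 359
φ(3949) = 3949 × (1-1/11) × (1-1/359)
= 3949 × 10/11 × 358/359 = 3580

φ(3949) = 3580


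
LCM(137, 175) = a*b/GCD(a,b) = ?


GCD(137, 175) = 1
LCM = 137*175/1 = 23975/1 = 23975

LCM = 23975


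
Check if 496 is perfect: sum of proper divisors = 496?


Proper divisors of 496: 1, 2, 4, 8, 16, 31, 62, 124, 248
Sum = 1 + 2 + 4 + 8 + 16 + 31 + 62 + 124 + 248 = 496

Yes, 496 is perfect (496 = 496)


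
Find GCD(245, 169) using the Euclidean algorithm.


245 = 1 * 169 + 76
169 = 2 * 76 + 17
76 = 4 * 17 + 8
17 = 2 * 8 + 1
8 = 8 * 1 + 0
GCD = 1


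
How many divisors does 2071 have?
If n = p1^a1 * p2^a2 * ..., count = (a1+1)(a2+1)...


2071 = 19^1 × 109^1
d(2071) = (1+1) × (1+1) = 4

4 divisors
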